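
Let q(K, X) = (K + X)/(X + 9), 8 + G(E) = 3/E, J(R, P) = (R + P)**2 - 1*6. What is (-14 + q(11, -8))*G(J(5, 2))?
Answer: 3751/43 ≈ 87.233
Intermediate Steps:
J(R, P) = -6 + (P + R)**2 (J(R, P) = (P + R)**2 - 6 = -6 + (P + R)**2)
G(E) = -8 + 3/E
q(K, X) = (K + X)/(9 + X)
(-14 + q(11, -8))*G(J(5, 2)) = (-14 + (11 - 8)/(9 - 8))*(-8 + 3/(-6 + (2 + 5)**2)) = (-14 + 3/1)*(-8 + 3/(-6 + 7**2)) = (-14 + 1*3)*(-8 + 3/(-6 + 49)) = (-14 + 3)*(-8 + 3/43) = -11*(-8 + 3*(1/43)) = -11*(-8 + 3/43) = -11*(-341/43) = 3751/43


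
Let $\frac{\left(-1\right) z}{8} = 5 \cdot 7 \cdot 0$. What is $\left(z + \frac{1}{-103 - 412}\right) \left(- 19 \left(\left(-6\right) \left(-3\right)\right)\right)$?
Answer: $\frac{342}{515} \approx 0.66408$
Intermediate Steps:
$z = 0$ ($z = - 8 \cdot 5 \cdot 7 \cdot 0 = - 8 \cdot 35 \cdot 0 = \left(-8\right) 0 = 0$)
$\left(z + \frac{1}{-103 - 412}\right) \left(- 19 \left(\left(-6\right) \left(-3\right)\right)\right) = \left(0 + \frac{1}{-103 - 412}\right) \left(- 19 \left(\left(-6\right) \left(-3\right)\right)\right) = \left(0 + \frac{1}{-515}\right) \left(\left(-19\right) 18\right) = \left(0 - \frac{1}{515}\right) \left(-342\right) = \left(- \frac{1}{515}\right) \left(-342\right) = \frac{342}{515}$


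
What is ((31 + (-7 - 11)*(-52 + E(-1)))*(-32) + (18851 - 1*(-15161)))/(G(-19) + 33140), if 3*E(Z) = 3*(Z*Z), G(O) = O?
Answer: 3644/33121 ≈ 0.11002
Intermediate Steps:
E(Z) = Z² (E(Z) = (3*(Z*Z))/3 = (3*Z²)/3 = Z²)
((31 + (-7 - 11)*(-52 + E(-1)))*(-32) + (18851 - 1*(-15161)))/(G(-19) + 33140) = ((31 + (-7 - 11)*(-52 + (-1)²))*(-32) + (18851 - 1*(-15161)))/(-19 + 33140) = ((31 - 18*(-52 + 1))*(-32) + (18851 + 15161))/33121 = ((31 - 18*(-51))*(-32) + 34012)*(1/33121) = ((31 + 918)*(-32) + 34012)*(1/33121) = (949*(-32) + 34012)*(1/33121) = (-30368 + 34012)*(1/33121) = 3644*(1/33121) = 3644/33121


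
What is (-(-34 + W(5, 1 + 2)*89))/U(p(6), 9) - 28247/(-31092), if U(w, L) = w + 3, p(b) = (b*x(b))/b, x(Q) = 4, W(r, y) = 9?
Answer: -23649835/217644 ≈ -108.66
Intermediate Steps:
p(b) = 4 (p(b) = (b*4)/b = (4*b)/b = 4)
U(w, L) = 3 + w
(-(-34 + W(5, 1 + 2)*89))/U(p(6), 9) - 28247/(-31092) = (-(-34 + 9*89))/(3 + 4) - 28247/(-31092) = -(-34 + 801)/7 - 28247*(-1/31092) = -1*767*(⅐) + 28247/31092 = -767*⅐ + 28247/31092 = -767/7 + 28247/31092 = -23649835/217644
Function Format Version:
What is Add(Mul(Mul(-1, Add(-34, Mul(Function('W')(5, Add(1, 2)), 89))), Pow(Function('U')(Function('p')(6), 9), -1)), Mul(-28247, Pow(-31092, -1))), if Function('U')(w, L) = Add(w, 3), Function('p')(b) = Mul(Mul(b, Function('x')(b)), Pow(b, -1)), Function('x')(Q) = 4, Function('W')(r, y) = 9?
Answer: Rational(-23649835, 217644) ≈ -108.66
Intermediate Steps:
Function('p')(b) = 4 (Function('p')(b) = Mul(Mul(b, 4), Pow(b, -1)) = Mul(Mul(4, b), Pow(b, -1)) = 4)
Function('U')(w, L) = Add(3, w)
Add(Mul(Mul(-1, Add(-34, Mul(Function('W')(5, Add(1, 2)), 89))), Pow(Function('U')(Function('p')(6), 9), -1)), Mul(-28247, Pow(-31092, -1))) = Add(Mul(Mul(-1, Add(-34, Mul(9, 89))), Pow(Add(3, 4), -1)), Mul(-28247, Pow(-31092, -1))) = Add(Mul(Mul(-1, Add(-34, 801)), Pow(7, -1)), Mul(-28247, Rational(-1, 31092))) = Add(Mul(Mul(-1, 767), Rational(1, 7)), Rational(28247, 31092)) = Add(Mul(-767, Rational(1, 7)), Rational(28247, 31092)) = Add(Rational(-767, 7), Rational(28247, 31092)) = Rational(-23649835, 217644)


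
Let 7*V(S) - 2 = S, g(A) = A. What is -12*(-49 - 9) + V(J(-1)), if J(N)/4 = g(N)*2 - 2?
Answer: 694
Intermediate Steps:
J(N) = -8 + 8*N (J(N) = 4*(N*2 - 2) = 4*(2*N - 2) = 4*(-2 + 2*N) = -8 + 8*N)
V(S) = 2/7 + S/7
-12*(-49 - 9) + V(J(-1)) = -12*(-49 - 9) + (2/7 + (-8 + 8*(-1))/7) = -12*(-58) + (2/7 + (-8 - 8)/7) = 696 + (2/7 + (⅐)*(-16)) = 696 + (2/7 - 16/7) = 696 - 2 = 694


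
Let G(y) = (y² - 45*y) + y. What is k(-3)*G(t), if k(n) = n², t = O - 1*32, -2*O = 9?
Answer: 105777/4 ≈ 26444.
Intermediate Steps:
O = -9/2 (O = -½*9 = -9/2 ≈ -4.5000)
t = -73/2 (t = -9/2 - 1*32 = -9/2 - 32 = -73/2 ≈ -36.500)
G(y) = y² - 44*y
k(-3)*G(t) = (-3)²*(-73*(-44 - 73/2)/2) = 9*(-73/2*(-161/2)) = 9*(11753/4) = 105777/4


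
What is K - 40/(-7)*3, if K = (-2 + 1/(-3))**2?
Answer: 1423/63 ≈ 22.587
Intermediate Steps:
K = 49/9 (K = (-2 - 1/3)**2 = (-7/3)**2 = 49/9 ≈ 5.4444)
K - 40/(-7)*3 = 49/9 - 40/(-7)*3 = 49/9 - 40*(-1/7)*3 = 49/9 + (40/7)*3 = 49/9 + 120/7 = 1423/63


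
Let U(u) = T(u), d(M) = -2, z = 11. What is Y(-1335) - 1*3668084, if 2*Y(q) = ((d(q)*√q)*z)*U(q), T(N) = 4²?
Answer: -3668084 - 176*I*√1335 ≈ -3.6681e+6 - 6430.6*I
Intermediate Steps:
T(N) = 16
U(u) = 16
Y(q) = -176*√q (Y(q) = ((-2*√q*11)*16)/2 = (-22*√q*16)/2 = (-352*√q)/2 = -176*√q)
Y(-1335) - 1*3668084 = -176*I*√1335 - 1*3668084 = -176*I*√1335 - 3668084 = -3668084 - 176*I*√1335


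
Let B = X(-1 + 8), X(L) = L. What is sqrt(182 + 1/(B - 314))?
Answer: sqrt(17153011)/307 ≈ 13.491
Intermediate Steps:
B = 7 (B = -1 + 8 = 7)
sqrt(182 + 1/(B - 314)) = sqrt(182 + 1/(7 - 314)) = sqrt(182 + 1/(-307)) = sqrt(182 - 1/307) = sqrt(55873/307) = sqrt(17153011)/307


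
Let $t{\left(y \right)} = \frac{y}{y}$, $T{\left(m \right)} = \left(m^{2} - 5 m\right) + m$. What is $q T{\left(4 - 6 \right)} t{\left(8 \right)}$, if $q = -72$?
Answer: $-864$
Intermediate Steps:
$T{\left(m \right)} = m^{2} - 4 m$
$t{\left(y \right)} = 1$
$q T{\left(4 - 6 \right)} t{\left(8 \right)} = - 72 \left(4 - 6\right) \left(-4 + \left(4 - 6\right)\right) 1 = - 72 \left(- 2 \left(-4 - 2\right)\right) 1 = - 72 \left(\left(-2\right) \left(-6\right)\right) 1 = \left(-72\right) 12 \cdot 1 = \left(-864\right) 1 = -864$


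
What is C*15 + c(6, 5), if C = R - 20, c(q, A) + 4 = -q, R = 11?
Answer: -145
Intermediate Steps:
c(q, A) = -4 - q
C = -9 (C = 11 - 20 = -9)
C*15 + c(6, 5) = -9*15 + (-4 - 1*6) = -135 + (-4 - 6) = -135 - 10 = -145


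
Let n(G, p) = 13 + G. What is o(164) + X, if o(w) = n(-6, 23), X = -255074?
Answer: -255067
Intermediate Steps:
o(w) = 7 (o(w) = 13 - 6 = 7)
o(164) + X = 7 - 255074 = -255067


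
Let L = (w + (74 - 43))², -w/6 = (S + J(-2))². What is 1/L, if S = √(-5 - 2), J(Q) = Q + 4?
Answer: I/(7*(-233*I + 336*√7)) ≈ -3.9412e-5 + 0.00015037*I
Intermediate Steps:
J(Q) = 4 + Q
S = I*√7 (S = √(-7) = I*√7 ≈ 2.6458*I)
w = -6*(2 + I*√7)² (w = -6*(I*√7 + (4 - 2))² = -6*(I*√7 + 2)² = -6*(2 + I*√7)² ≈ 18.0 - 63.498*I)
L = (49 - 24*I*√7)² (L = ((18 - 24*I*√7) + (74 - 43))² = ((18 - 24*I*√7) + 31)² = (49 - 24*I*√7)² ≈ -1631.0 - 6222.8*I)
1/L = 1/(-1631 - 2352*I*√7)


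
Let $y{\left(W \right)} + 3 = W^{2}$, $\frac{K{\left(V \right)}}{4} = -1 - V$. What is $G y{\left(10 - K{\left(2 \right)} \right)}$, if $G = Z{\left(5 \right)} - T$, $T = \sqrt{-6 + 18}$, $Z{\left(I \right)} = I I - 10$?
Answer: $7215 - 962 \sqrt{3} \approx 5548.8$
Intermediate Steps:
$Z{\left(I \right)} = -10 + I^{2}$ ($Z{\left(I \right)} = I^{2} - 10 = -10 + I^{2}$)
$K{\left(V \right)} = -4 - 4 V$ ($K{\left(V \right)} = 4 \left(-1 - V\right) = -4 - 4 V$)
$T = 2 \sqrt{3}$ ($T = \sqrt{12} = 2 \sqrt{3} \approx 3.4641$)
$y{\left(W \right)} = -3 + W^{2}$
$G = 15 - 2 \sqrt{3}$ ($G = \left(-10 + 5^{2}\right) - 2 \sqrt{3} = \left(-10 + 25\right) - 2 \sqrt{3} = 15 - 2 \sqrt{3} \approx 11.536$)
$G y{\left(10 - K{\left(2 \right)} \right)} = \left(15 - 2 \sqrt{3}\right) \left(-3 + \left(10 - \left(-4 - 8\right)\right)^{2}\right) = \left(15 - 2 \sqrt{3}\right) \left(-3 + \left(10 - -12\right)^{2}\right) = \left(15 - 2 \sqrt{3}\right) \left(-3 + \left(10 + 12\right)^{2}\right) = \left(15 - 2 \sqrt{3}\right) \left(-3 + 22^{2}\right) = \left(15 - 2 \sqrt{3}\right) \left(-3 + 484\right) = \left(15 - 2 \sqrt{3}\right) 481 = 7215 - 962 \sqrt{3}$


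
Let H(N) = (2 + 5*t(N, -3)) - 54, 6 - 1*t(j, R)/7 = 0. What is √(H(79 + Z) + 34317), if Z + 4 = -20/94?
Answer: 5*√1379 ≈ 185.67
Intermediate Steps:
Z = -198/47 (Z = -4 - 20/94 = -4 - 20*1/94 = -4 - 10/47 = -198/47 ≈ -4.2128)
t(j, R) = 42 (t(j, R) = 42 - 7*0 = 42 + 0 = 42)
H(N) = 158 (H(N) = (2 + 5*42) - 54 = (2 + 210) - 54 = 212 - 54 = 158)
√(H(79 + Z) + 34317) = √(158 + 34317) = √34475 = 5*√1379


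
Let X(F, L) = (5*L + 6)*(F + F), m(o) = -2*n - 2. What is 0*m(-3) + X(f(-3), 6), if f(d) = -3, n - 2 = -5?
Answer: -216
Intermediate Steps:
n = -3 (n = 2 - 5 = -3)
m(o) = 4 (m(o) = -2*(-3) - 2 = 6 - 2 = 4)
X(F, L) = 2*F*(6 + 5*L) (X(F, L) = (6 + 5*L)*(2*F) = 2*F*(6 + 5*L))
0*m(-3) + X(f(-3), 6) = 0*4 + 2*(-3)*(6 + 5*6) = 0 + 2*(-3)*(6 + 30) = 0 + 2*(-3)*36 = 0 - 216 = -216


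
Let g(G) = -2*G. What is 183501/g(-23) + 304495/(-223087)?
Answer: 40922680817/10262002 ≈ 3987.8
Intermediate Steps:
183501/g(-23) + 304495/(-223087) = 183501/((-2*(-23))) + 304495/(-223087) = 183501/46 + 304495*(-1/223087) = 183501*(1/46) - 304495/223087 = 183501/46 - 304495/223087 = 40922680817/10262002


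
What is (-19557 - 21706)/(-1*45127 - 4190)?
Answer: 41263/49317 ≈ 0.83669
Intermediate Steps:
(-19557 - 21706)/(-1*45127 - 4190) = -41263/(-45127 - 4190) = -41263/(-49317) = -41263*(-1/49317) = 41263/49317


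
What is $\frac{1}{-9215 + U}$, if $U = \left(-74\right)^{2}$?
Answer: $- \frac{1}{3739} \approx -0.00026745$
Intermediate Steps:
$U = 5476$
$\frac{1}{-9215 + U} = \frac{1}{-9215 + 5476} = \frac{1}{-3739} = - \frac{1}{3739}$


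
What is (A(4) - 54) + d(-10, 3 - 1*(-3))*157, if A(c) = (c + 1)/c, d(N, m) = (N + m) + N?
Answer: -9003/4 ≈ -2250.8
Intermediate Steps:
d(N, m) = m + 2*N
A(c) = (1 + c)/c
(A(4) - 54) + d(-10, 3 - 1*(-3))*157 = ((1 + 4)/4 - 54) + ((3 - 1*(-3)) + 2*(-10))*157 = ((¼)*5 - 54) + ((3 + 3) - 20)*157 = (5/4 - 54) + (6 - 20)*157 = -211/4 - 14*157 = -211/4 - 2198 = -9003/4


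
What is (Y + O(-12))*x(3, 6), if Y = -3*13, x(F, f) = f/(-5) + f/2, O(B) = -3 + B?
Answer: -486/5 ≈ -97.200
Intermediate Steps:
x(F, f) = 3*f/10 (x(F, f) = f*(-1/5) + f*(1/2) = -f/5 + f/2 = 3*f/10)
Y = -39
(Y + O(-12))*x(3, 6) = (-39 + (-3 - 12))*((3/10)*6) = (-39 - 15)*(9/5) = -54*9/5 = -486/5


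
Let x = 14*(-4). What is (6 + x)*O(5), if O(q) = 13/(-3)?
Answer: 650/3 ≈ 216.67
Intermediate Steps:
O(q) = -13/3 (O(q) = 13*(-1/3) = -13/3)
x = -56
(6 + x)*O(5) = (6 - 56)*(-13/3) = -50*(-13/3) = 650/3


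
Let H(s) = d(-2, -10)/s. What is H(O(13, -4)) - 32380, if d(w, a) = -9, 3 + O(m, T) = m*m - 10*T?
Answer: -6670289/206 ≈ -32380.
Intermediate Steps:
O(m, T) = -3 + m**2 - 10*T (O(m, T) = -3 + (m*m - 10*T) = -3 + (m**2 - 10*T) = -3 + m**2 - 10*T)
H(s) = -9/s
H(O(13, -4)) - 32380 = -9/(-3 + 13**2 - 10*(-4)) - 32380 = -9/(-3 + 169 + 40) - 32380 = -9/206 - 32380 = -6670289/206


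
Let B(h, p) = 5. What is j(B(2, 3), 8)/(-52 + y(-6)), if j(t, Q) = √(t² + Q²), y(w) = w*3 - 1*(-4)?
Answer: -√89/66 ≈ -0.14294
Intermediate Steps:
y(w) = 4 + 3*w (y(w) = 3*w + 4 = 4 + 3*w)
j(t, Q) = √(Q² + t²)
j(B(2, 3), 8)/(-52 + y(-6)) = √(8² + 5²)/(-52 + (4 + 3*(-6))) = √(64 + 25)/(-52 + (4 - 18)) = √89/(-52 - 14) = √89/(-66) = -√89/66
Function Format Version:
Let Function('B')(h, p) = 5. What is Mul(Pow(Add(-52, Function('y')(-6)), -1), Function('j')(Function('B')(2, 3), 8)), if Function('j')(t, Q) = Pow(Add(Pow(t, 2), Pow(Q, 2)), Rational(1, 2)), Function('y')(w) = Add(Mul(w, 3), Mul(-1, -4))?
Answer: Mul(Rational(-1, 66), Pow(89, Rational(1, 2))) ≈ -0.14294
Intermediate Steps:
Function('y')(w) = Add(4, Mul(3, w)) (Function('y')(w) = Add(Mul(3, w), 4) = Add(4, Mul(3, w)))
Function('j')(t, Q) = Pow(Add(Pow(Q, 2), Pow(t, 2)), Rational(1, 2))
Mul(Pow(Add(-52, Function('y')(-6)), -1), Function('j')(Function('B')(2, 3), 8)) = Mul(Pow(Add(-52, Add(4, Mul(3, -6))), -1), Pow(Add(Pow(8, 2), Pow(5, 2)), Rational(1, 2))) = Mul(Pow(Add(-52, Add(4, -18)), -1), Pow(Add(64, 25), Rational(1, 2))) = Mul(Pow(Add(-52, -14), -1), Pow(89, Rational(1, 2))) = Mul(Pow(-66, -1), Pow(89, Rational(1, 2))) = Mul(Rational(-1, 66), Pow(89, Rational(1, 2)))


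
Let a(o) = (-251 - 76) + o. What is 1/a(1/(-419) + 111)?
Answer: -419/90505 ≈ -0.0046296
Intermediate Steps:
a(o) = -327 + o
1/a(1/(-419) + 111) = 1/(-327 + (1/(-419) + 111)) = 1/(-327 + (-1/419 + 111)) = 1/(-327 + 46508/419) = 1/(-90505/419) = -419/90505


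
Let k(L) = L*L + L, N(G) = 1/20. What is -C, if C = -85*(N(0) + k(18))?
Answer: 116297/4 ≈ 29074.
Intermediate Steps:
N(G) = 1/20
k(L) = L + L**2 (k(L) = L**2 + L = L + L**2)
C = -116297/4 (C = -85*(1/20 + 18*(1 + 18)) = -85*(1/20 + 18*19) = -85*(1/20 + 342) = -85*6841/20 = -116297/4 ≈ -29074.)
-C = -1*(-116297/4) = 116297/4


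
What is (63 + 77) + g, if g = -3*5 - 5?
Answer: 120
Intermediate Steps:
g = -20 (g = -15 - 5 = -20)
(63 + 77) + g = (63 + 77) - 20 = 140 - 20 = 120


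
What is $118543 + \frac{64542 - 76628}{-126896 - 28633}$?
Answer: $\frac{18436886333}{155529} \approx 1.1854 \cdot 10^{5}$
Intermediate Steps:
$118543 + \frac{64542 - 76628}{-126896 - 28633} = 118543 - \frac{12086}{-126896 - 28633} = 118543 - \frac{12086}{-155529} = 118543 - - \frac{12086}{155529} = 118543 + \frac{12086}{155529} = \frac{18436886333}{155529}$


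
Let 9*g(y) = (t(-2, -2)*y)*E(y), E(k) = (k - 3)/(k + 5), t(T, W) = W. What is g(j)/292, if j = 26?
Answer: -299/20367 ≈ -0.014681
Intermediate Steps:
E(k) = (-3 + k)/(5 + k)
g(y) = -2*y*(-3 + y)/(9*(5 + y)) (g(y) = ((-2*y)*((-3 + y)/(5 + y)))/9 = (-2*y*(-3 + y)/(5 + y))/9 = -2*y*(-3 + y)/(9*(5 + y)))
g(j)/292 = ((2/9)*26*(3 - 1*26)/(5 + 26))/292 = ((2/9)*26*(3 - 26)/31)*(1/292) = ((2/9)*26*(1/31)*(-23))*(1/292) = -1196/279*1/292 = -299/20367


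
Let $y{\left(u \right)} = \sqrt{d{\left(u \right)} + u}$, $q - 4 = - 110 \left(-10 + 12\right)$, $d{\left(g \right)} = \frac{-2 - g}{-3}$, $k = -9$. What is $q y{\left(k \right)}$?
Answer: $- 72 i \sqrt{102} \approx - 727.16 i$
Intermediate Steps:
$d{\left(g \right)} = \frac{2}{3} + \frac{g}{3}$ ($d{\left(g \right)} = \left(-2 - g\right) \left(- \frac{1}{3}\right) = \frac{2}{3} + \frac{g}{3}$)
$q = -216$ ($q = 4 - 110 \left(-10 + 12\right) = 4 - 220 = -216$)
$y{\left(u \right)} = \sqrt{\frac{2}{3} + \frac{4 u}{3}}$ ($y{\left(u \right)} = \sqrt{\left(\frac{2}{3} + \frac{u}{3}\right) + u} = \sqrt{\frac{2}{3} + \frac{4 u}{3}}$)
$q y{\left(k \right)} = - 216 \frac{\sqrt{6 + 12 \left(-9\right)}}{3} = - 216 \frac{\sqrt{6 - 108}}{3} = - 216 \frac{\sqrt{-102}}{3} = - 216 \frac{i \sqrt{102}}{3} = - 72 i \sqrt{102}$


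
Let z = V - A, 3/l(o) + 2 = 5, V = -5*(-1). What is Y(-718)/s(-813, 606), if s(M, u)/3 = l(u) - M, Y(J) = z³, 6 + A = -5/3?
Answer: 27436/32967 ≈ 0.83223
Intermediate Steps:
A = -23/3 (A = -6 - 5/3 = -23/3 ≈ -7.6667)
V = 5
l(o) = 1 (l(o) = 3/(-2 + 5) = 3/3 = 3*(⅓) = 1)
z = 38/3 (z = 5 - 1*(-23/3) = 5 + 23/3 = 38/3 ≈ 12.667)
Y(J) = 54872/27 (Y(J) = (38/3)³ = 54872/27)
s(M, u) = 3 - 3*M (s(M, u) = 3*(1 - M) = 3 - 3*M)
Y(-718)/s(-813, 606) = 54872/(27*(3 - 3*(-813))) = 54872/(27*(3 + 2439)) = (54872/27)/2442 = (54872/27)*(1/2442) = 27436/32967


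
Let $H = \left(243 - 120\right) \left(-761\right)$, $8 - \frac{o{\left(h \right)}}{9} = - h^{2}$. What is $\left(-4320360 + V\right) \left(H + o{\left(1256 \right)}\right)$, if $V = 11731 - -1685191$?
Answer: $-37001738219334$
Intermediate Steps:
$o{\left(h \right)} = 72 + 9 h^{2}$ ($o{\left(h \right)} = 72 - 9 \left(- h^{2}\right) = 72 + 9 h^{2}$)
$H = -93603$ ($H = 123 \left(-761\right) = -93603$)
$V = 1696922$ ($V = 11731 + 1685191 = 1696922$)
$\left(-4320360 + V\right) \left(H + o{\left(1256 \right)}\right) = \left(-4320360 + 1696922\right) \left(-93603 + \left(72 + 9 \cdot 1256^{2}\right)\right) = - 2623438 \left(-93603 + \left(72 + 9 \cdot 1577536\right)\right) = - 2623438 \left(-93603 + \left(72 + 14197824\right)\right) = - 2623438 \left(-93603 + 14197896\right) = \left(-2623438\right) 14104293 = -37001738219334$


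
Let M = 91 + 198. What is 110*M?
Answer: 31790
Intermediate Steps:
M = 289
110*M = 110*289 = 31790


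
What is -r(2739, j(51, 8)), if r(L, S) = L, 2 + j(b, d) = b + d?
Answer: -2739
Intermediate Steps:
j(b, d) = -2 + b + d (j(b, d) = -2 + (b + d) = -2 + b + d)
-r(2739, j(51, 8)) = -1*2739 = -2739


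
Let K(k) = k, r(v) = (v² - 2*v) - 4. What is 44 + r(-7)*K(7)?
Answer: 457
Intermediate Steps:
r(v) = -4 + v² - 2*v
44 + r(-7)*K(7) = 44 + (-4 + (-7)² - 2*(-7))*7 = 44 + (-4 + 49 + 14)*7 = 44 + 59*7 = 44 + 413 = 457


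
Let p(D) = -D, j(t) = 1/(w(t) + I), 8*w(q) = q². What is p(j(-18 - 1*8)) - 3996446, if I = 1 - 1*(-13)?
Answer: -787299864/197 ≈ -3.9964e+6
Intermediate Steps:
w(q) = q²/8
I = 14 (I = 1 + 13 = 14)
j(t) = 1/(14 + t²/8) (j(t) = 1/(t²/8 + 14) = 1/(14 + t²/8))
p(j(-18 - 1*8)) - 3996446 = -8/(112 + (-18 - 1*8)²) - 3996446 = -8/(112 + (-18 - 8)²) - 3996446 = -8/(112 + (-26)²) - 3996446 = -8/(112 + 676) - 3996446 = -8/788 - 3996446 = -1*2/197 - 3996446 = -2/197 - 3996446 = -787299864/197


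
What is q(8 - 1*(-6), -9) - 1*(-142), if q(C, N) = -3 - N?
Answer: 148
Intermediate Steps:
q(8 - 1*(-6), -9) - 1*(-142) = (-3 - 1*(-9)) - 1*(-142) = (-3 + 9) + 142 = 6 + 142 = 148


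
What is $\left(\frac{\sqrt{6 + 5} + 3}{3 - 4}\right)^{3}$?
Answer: $\left(-3 - \sqrt{11}\right)^{3} \approx -252.03$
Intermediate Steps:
$\left(\frac{\sqrt{6 + 5} + 3}{3 - 4}\right)^{3} = \left(\frac{\sqrt{11} + 3}{-1}\right)^{3} = \left(\left(3 + \sqrt{11}\right) \left(-1\right)\right)^{3} = \left(-3 - \sqrt{11}\right)^{3}$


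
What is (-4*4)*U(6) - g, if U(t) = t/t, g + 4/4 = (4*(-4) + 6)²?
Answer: -115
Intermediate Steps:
g = 99 (g = -1 + (4*(-4) + 6)² = -1 + (-16 + 6)² = -1 + (-10)² = -1 + 100 = 99)
U(t) = 1
(-4*4)*U(6) - g = -4*4*1 - 1*99 = -16*1 - 99 = -16 - 99 = -115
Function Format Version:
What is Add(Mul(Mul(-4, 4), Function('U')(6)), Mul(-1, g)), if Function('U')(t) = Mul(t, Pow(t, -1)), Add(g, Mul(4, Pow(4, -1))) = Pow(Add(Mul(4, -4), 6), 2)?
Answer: -115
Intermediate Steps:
g = 99 (g = Add(-1, Pow(Add(Mul(4, -4), 6), 2)) = Add(-1, Pow(Add(-16, 6), 2)) = Add(-1, Pow(-10, 2)) = Add(-1, 100) = 99)
Function('U')(t) = 1
Add(Mul(Mul(-4, 4), Function('U')(6)), Mul(-1, g)) = Add(Mul(Mul(-4, 4), 1), Mul(-1, 99)) = Add(Mul(-16, 1), -99) = Add(-16, -99) = -115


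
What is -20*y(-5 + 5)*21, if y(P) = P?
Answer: 0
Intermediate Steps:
-20*y(-5 + 5)*21 = -20*(-5 + 5)*21 = -20*0*21 = 0*21 = 0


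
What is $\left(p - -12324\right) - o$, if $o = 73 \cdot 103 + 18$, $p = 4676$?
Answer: $9463$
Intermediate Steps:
$o = 7537$ ($o = 7519 + 18 = 7537$)
$\left(p - -12324\right) - o = \left(4676 - -12324\right) - 7537 = \left(4676 + 12324\right) - 7537 = 17000 - 7537 = 9463$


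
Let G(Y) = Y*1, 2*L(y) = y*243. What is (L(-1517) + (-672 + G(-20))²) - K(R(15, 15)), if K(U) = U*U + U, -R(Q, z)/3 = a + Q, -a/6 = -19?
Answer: 290333/2 ≈ 1.4517e+5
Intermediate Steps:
a = 114 (a = -6*(-19) = 114)
L(y) = 243*y/2 (L(y) = (y*243)/2 = (243*y)/2 = 243*y/2)
G(Y) = Y
R(Q, z) = -342 - 3*Q (R(Q, z) = -3*(114 + Q) = -342 - 3*Q)
K(U) = U + U² (K(U) = U² + U = U + U²)
(L(-1517) + (-672 + G(-20))²) - K(R(15, 15)) = ((243/2)*(-1517) + (-672 - 20)²) - (-342 - 3*15)*(1 + (-342 - 3*15)) = (-368631/2 + (-692)²) - (-342 - 45)*(1 + (-342 - 45)) = (-368631/2 + 478864) - (-387)*(1 - 387) = 589097/2 - (-387)*(-386) = 589097/2 - 1*149382 = 589097/2 - 149382 = 290333/2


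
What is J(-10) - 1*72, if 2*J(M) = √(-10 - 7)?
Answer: -72 + I*√17/2 ≈ -72.0 + 2.0616*I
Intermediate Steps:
J(M) = I*√17/2 (J(M) = √(-10 - 7)/2 = √(-17)/2 = (I*√17)/2 = I*√17/2)
J(-10) - 1*72 = I*√17/2 - 1*72 = I*√17/2 - 72 = -72 + I*√17/2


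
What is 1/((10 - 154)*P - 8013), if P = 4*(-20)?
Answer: 1/3507 ≈ 0.00028514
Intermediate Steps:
P = -80
1/((10 - 154)*P - 8013) = 1/((10 - 154)*(-80) - 8013) = 1/(-144*(-80) - 8013) = 1/(11520 - 8013) = 1/3507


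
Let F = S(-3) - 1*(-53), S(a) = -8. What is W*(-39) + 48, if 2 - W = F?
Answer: 1725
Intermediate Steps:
F = 45 (F = -8 - 1*(-53) = -8 + 53 = 45)
W = -43 (W = 2 - 1*45 = 2 - 45 = -43)
W*(-39) + 48 = -43*(-39) + 48 = 1677 + 48 = 1725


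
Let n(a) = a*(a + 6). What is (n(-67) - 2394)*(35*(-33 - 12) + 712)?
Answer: -1461059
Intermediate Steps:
n(a) = a*(6 + a)
(n(-67) - 2394)*(35*(-33 - 12) + 712) = (-67*(6 - 67) - 2394)*(35*(-33 - 12) + 712) = (-67*(-61) - 2394)*(35*(-45) + 712) = (4087 - 2394)*(-1575 + 712) = 1693*(-863) = -1461059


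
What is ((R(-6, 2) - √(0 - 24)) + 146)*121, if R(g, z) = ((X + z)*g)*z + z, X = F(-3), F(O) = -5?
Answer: 22264 - 242*I*√6 ≈ 22264.0 - 592.78*I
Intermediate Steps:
X = -5
R(g, z) = z + g*z*(-5 + z) (R(g, z) = ((-5 + z)*g)*z + z = (g*(-5 + z))*z + z = g*z*(-5 + z) + z = z + g*z*(-5 + z))
((R(-6, 2) - √(0 - 24)) + 146)*121 = ((2*(1 - 5*(-6) - 6*2) - √(0 - 24)) + 146)*121 = ((2*(1 + 30 - 12) - √(-24)) + 146)*121 = ((2*19 - 2*I*√6) + 146)*121 = ((38 - 2*I*√6) + 146)*121 = (184 - 2*I*√6)*121 = 22264 - 242*I*√6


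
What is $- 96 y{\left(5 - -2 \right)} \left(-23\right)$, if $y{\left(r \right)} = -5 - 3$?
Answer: $-17664$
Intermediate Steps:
$y{\left(r \right)} = -8$ ($y{\left(r \right)} = -5 - 3 = -8$)
$- 96 y{\left(5 - -2 \right)} \left(-23\right) = \left(-96\right) \left(-8\right) \left(-23\right) = 768 \left(-23\right) = -17664$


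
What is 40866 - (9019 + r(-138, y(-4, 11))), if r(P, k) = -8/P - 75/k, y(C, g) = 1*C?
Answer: 8784581/276 ≈ 31828.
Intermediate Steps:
y(C, g) = C
r(P, k) = -75/k - 8/P
40866 - (9019 + r(-138, y(-4, 11))) = 40866 - (9019 + (-75/(-4) - 8/(-138))) = 40866 - (9019 + (-75*(-1/4) - 8*(-1/138))) = 40866 - (9019 + (75/4 + 4/69)) = 40866 - (9019 + 5191/276) = 40866 - 1*2494435/276 = 40866 - 2494435/276 = 8784581/276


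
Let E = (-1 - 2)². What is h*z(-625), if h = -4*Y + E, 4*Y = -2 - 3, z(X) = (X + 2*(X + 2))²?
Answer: 49008974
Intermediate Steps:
E = 9 (E = (-3)² = 9)
z(X) = (4 + 3*X)² (z(X) = (X + 2*(2 + X))² = (X + (4 + 2*X))² = (4 + 3*X)²)
Y = -5/4 (Y = (-2 - 3)/4 = (¼)*(-5) = -5/4 ≈ -1.2500)
h = 14 (h = -4*(-5/4) + 9 = 5 + 9 = 14)
h*z(-625) = 14*(4 + 3*(-625))² = 14*(4 - 1875)² = 14*(-1871)² = 14*3500641 = 49008974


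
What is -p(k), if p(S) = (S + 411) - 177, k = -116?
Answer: -118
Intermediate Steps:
p(S) = 234 + S (p(S) = (411 + S) - 177 = 234 + S)
-p(k) = -(234 - 116) = -1*118 = -118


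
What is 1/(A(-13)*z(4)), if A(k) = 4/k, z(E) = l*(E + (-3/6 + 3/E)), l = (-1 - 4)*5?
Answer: 13/425 ≈ 0.030588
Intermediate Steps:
l = -25 (l = -5*5 = -25)
z(E) = 25/2 - 75/E - 25*E (z(E) = -25*(E + (-3/6 + 3/E)) = -25*(E + (-3*⅙ + 3/E)) = -25*(E + (-½ + 3/E)) = -25*(-½ + E + 3/E) = 25/2 - 75/E - 25*E)
1/(A(-13)*z(4)) = 1/((4/(-13))*(25/2 - 75/4 - 25*4)) = 1/((4*(-1/13))*(25/2 - 75*¼ - 100)) = 1/(-4*(25/2 - 75/4 - 100)/13) = 1/(-4/13*(-425/4)) = 1/(425/13) = 13/425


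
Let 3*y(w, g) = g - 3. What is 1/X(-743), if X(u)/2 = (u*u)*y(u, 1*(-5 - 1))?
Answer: -1/3312294 ≈ -3.0191e-7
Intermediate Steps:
y(w, g) = -1 + g/3 (y(w, g) = (g - 3)/3 = (-3 + g)/3 = -1 + g/3)
X(u) = -6*u² (X(u) = 2*((u*u)*(-1 + (1*(-5 - 1))/3)) = 2*(u²*(-1 + (1*(-6))/3)) = 2*(u²*(-1 + (⅓)*(-6))) = 2*(u²*(-1 - 2)) = 2*(u²*(-3)) = 2*(-3*u²) = -6*u²)
1/X(-743) = 1/(-6*(-743)²) = 1/(-6*552049) = 1/(-3312294) = -1/3312294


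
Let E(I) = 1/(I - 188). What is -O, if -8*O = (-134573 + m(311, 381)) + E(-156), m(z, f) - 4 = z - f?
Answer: -46315817/2752 ≈ -16830.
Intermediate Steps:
m(z, f) = 4 + z - f (m(z, f) = 4 + (z - f) = 4 + z - f)
E(I) = 1/(-188 + I)
O = 46315817/2752 (O = -((-134573 + (4 + 311 - 1*381)) + 1/(-188 - 156))/8 = -((-134573 + (4 + 311 - 381)) + 1/(-344))/8 = -((-134573 - 66) - 1/344)/8 = -(-134639 - 1/344)/8 = -1/8*(-46315817/344) = 46315817/2752 ≈ 16830.)
-O = -1*46315817/2752 = -46315817/2752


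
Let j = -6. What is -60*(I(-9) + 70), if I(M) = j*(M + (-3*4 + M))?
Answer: -15000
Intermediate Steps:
I(M) = 72 - 12*M (I(M) = -6*(M + (-3*4 + M)) = -6*(M + (-12 + M)) = -6*(-12 + 2*M) = 72 - 12*M)
-60*(I(-9) + 70) = -60*((72 - 12*(-9)) + 70) = -60*((72 + 108) + 70) = -60*(180 + 70) = -60*250 = -15000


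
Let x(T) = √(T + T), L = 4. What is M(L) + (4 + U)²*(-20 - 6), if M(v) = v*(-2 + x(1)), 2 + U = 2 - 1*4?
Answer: -8 + 4*√2 ≈ -2.3431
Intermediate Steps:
U = -4 (U = -2 + (2 - 1*4) = -2 + (2 - 4) = -2 - 2 = -4)
x(T) = √2*√T (x(T) = √(2*T) = √2*√T)
M(v) = v*(-2 + √2) (M(v) = v*(-2 + √2*√1) = v*(-2 + √2*1) = v*(-2 + √2))
M(L) + (4 + U)²*(-20 - 6) = 4*(-2 + √2) + (4 - 4)²*(-20 - 6) = (-8 + 4*√2) + 0²*(-26) = (-8 + 4*√2) + 0*(-26) = (-8 + 4*√2) + 0 = -8 + 4*√2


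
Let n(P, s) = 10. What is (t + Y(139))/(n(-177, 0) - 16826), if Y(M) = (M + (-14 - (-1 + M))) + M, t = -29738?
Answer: 7403/4204 ≈ 1.7609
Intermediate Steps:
Y(M) = -13 + M (Y(M) = (M + (-14 + (1 - M))) + M = (M + (-13 - M)) + M = -13 + M)
(t + Y(139))/(n(-177, 0) - 16826) = (-29738 + (-13 + 139))/(10 - 16826) = (-29738 + 126)/(-16816) = -29612*(-1/16816) = 7403/4204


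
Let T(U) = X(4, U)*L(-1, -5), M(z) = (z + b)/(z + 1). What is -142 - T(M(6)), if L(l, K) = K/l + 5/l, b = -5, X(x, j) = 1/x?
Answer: -142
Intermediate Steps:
L(l, K) = 5/l + K/l
M(z) = (-5 + z)/(1 + z) (M(z) = (z - 5)/(z + 1) = (-5 + z)/(1 + z))
T(U) = 0 (T(U) = ((5 - 5)/(-1))/4 = (-1*0)/4 = (¼)*0 = 0)
-142 - T(M(6)) = -142 - 1*0 = -142 + 0 = -142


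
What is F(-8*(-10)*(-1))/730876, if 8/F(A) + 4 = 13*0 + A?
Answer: -1/7674198 ≈ -1.3031e-7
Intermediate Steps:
F(A) = 8/(-4 + A) (F(A) = 8/(-4 + (13*0 + A)) = 8/(-4 + (0 + A)) = 8/(-4 + A))
F(-8*(-10)*(-1))/730876 = (8/(-4 - 8*(-10)*(-1)))/730876 = (8/(-4 + 80*(-1)))*(1/730876) = (8/(-4 - 80))*(1/730876) = (8/(-84))*(1/730876) = (8*(-1/84))*(1/730876) = -2/21*1/730876 = -1/7674198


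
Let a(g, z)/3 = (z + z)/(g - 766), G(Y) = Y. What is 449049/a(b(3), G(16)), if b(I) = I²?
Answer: -113310031/32 ≈ -3.5409e+6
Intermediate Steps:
a(g, z) = 6*z/(-766 + g) (a(g, z) = 3*((z + z)/(g - 766)) = 3*((2*z)/(-766 + g)) = 3*(2*z/(-766 + g)) = 6*z/(-766 + g))
449049/a(b(3), G(16)) = 449049/((6*16/(-766 + 3²))) = 449049/((6*16/(-766 + 9))) = 449049/((6*16/(-757))) = 449049/((6*16*(-1/757))) = 449049/(-96/757) = 449049*(-757/96) = -113310031/32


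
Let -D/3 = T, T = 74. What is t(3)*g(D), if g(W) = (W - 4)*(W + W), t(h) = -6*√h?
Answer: -602064*√3 ≈ -1.0428e+6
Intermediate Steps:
D = -222 (D = -3*74 = -222)
g(W) = 2*W*(-4 + W) (g(W) = (-4 + W)*(2*W) = 2*W*(-4 + W))
t(3)*g(D) = (-6*√3)*(2*(-222)*(-4 - 222)) = (-6*√3)*(2*(-222)*(-226)) = -6*√3*100344 = -602064*√3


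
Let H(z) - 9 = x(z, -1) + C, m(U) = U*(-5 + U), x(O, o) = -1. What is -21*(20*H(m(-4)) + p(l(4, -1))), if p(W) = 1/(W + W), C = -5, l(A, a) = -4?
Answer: -10059/8 ≈ -1257.4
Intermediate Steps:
H(z) = 3 (H(z) = 9 + (-1 - 5) = 9 - 6 = 3)
p(W) = 1/(2*W)
-21*(20*H(m(-4)) + p(l(4, -1))) = -21*(20*3 + (½)/(-4)) = -21*(60 + (½)*(-¼)) = -21*(60 - ⅛) = -21*479/8 = -10059/8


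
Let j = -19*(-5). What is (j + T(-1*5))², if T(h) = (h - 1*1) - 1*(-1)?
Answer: 8100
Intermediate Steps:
T(h) = h (T(h) = (h - 1) + 1 = (-1 + h) + 1 = h)
j = 95
(j + T(-1*5))² = (95 - 1*5)² = (95 - 5)² = 90² = 8100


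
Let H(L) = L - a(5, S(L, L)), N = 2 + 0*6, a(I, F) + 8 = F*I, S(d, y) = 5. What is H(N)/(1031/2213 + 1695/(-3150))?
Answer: 6970950/33559 ≈ 207.72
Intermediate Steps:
a(I, F) = -8 + F*I
N = 2 (N = 2 + 0 = 2)
H(L) = -17 + L (H(L) = L - (-8 + 5*5) = L - (-8 + 25) = L - 1*17 = L - 17 = -17 + L)
H(N)/(1031/2213 + 1695/(-3150)) = (-17 + 2)/(1031/2213 + 1695/(-3150)) = -15/(1031*(1/2213) + 1695*(-1/3150)) = -15/(1031/2213 - 113/210) = -15/(-33559/464730) = -15*(-464730/33559) = 6970950/33559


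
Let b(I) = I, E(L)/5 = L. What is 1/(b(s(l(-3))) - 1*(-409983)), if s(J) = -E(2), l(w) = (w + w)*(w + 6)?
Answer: 1/409973 ≈ 2.4392e-6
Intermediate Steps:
E(L) = 5*L
l(w) = 2*w*(6 + w) (l(w) = (2*w)*(6 + w) = 2*w*(6 + w))
s(J) = -10 (s(J) = -5*2 = -1*10 = -10)
1/(b(s(l(-3))) - 1*(-409983)) = 1/(-10 - 1*(-409983)) = 1/(-10 + 409983) = 1/409973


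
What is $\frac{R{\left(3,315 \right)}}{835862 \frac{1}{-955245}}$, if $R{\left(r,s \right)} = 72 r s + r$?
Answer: $- \frac{64997735535}{835862} \approx -77761.0$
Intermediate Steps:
$R{\left(r,s \right)} = r + 72 r s$ ($R{\left(r,s \right)} = 72 r s + r = r + 72 r s$)
$\frac{R{\left(3,315 \right)}}{835862 \frac{1}{-955245}} = \frac{3 \left(1 + 72 \cdot 315\right)}{835862 \frac{1}{-955245}} = \frac{3 \left(1 + 22680\right)}{835862 \left(- \frac{1}{955245}\right)} = \frac{3 \cdot 22681}{- \frac{835862}{955245}} = 68043 \left(- \frac{955245}{835862}\right) = - \frac{64997735535}{835862}$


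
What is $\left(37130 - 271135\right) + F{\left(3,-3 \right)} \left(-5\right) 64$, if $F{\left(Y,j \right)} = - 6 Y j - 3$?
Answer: $-250325$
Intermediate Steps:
$F{\left(Y,j \right)} = -3 - 6 Y j$ ($F{\left(Y,j \right)} = - 6 Y j - 3 = -3 - 6 Y j$)
$\left(37130 - 271135\right) + F{\left(3,-3 \right)} \left(-5\right) 64 = \left(37130 - 271135\right) + \left(-3 - 18 \left(-3\right)\right) \left(-5\right) 64 = -234005 + \left(-3 + 54\right) \left(-5\right) 64 = -234005 + 51 \left(-5\right) 64 = -234005 - 16320 = -250325$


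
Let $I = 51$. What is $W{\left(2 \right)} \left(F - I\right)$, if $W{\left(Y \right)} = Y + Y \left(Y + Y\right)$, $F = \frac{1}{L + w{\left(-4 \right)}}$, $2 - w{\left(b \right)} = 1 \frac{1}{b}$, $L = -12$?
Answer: $- \frac{19930}{39} \approx -511.03$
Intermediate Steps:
$w{\left(b \right)} = 2 - \frac{1}{b}$ ($w{\left(b \right)} = 2 - 1 \frac{1}{b} = 2 - \frac{1}{b}$)
$F = - \frac{4}{39}$ ($F = \frac{1}{-12 + \left(2 - \frac{1}{-4}\right)} = \frac{1}{-12 + \left(2 - - \frac{1}{4}\right)} = \frac{1}{-12 + \left(2 + \frac{1}{4}\right)} = \frac{1}{-12 + \frac{9}{4}} = \frac{1}{- \frac{39}{4}} = - \frac{4}{39} \approx -0.10256$)
$W{\left(Y \right)} = Y + 2 Y^{2}$ ($W{\left(Y \right)} = Y + Y 2 Y = Y + 2 Y^{2}$)
$W{\left(2 \right)} \left(F - I\right) = 2 \left(1 + 2 \cdot 2\right) \left(- \frac{4}{39} - 51\right) = 2 \left(1 + 4\right) \left(- \frac{4}{39} - 51\right) = 2 \cdot 5 \left(- \frac{1993}{39}\right) = 10 \left(- \frac{1993}{39}\right) = - \frac{19930}{39}$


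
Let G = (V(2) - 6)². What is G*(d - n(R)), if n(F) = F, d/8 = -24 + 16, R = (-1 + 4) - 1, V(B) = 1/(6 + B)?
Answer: -72897/32 ≈ -2278.0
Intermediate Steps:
R = 2 (R = 3 - 1 = 2)
d = -64 (d = 8*(-24 + 16) = 8*(-8) = -64)
G = 2209/64 (G = (1/(6 + 2) - 6)² = (1/8 - 6)² = (⅛ - 6)² = (-47/8)² = 2209/64 ≈ 34.516)
G*(d - n(R)) = 2209*(-64 - 1*2)/64 = 2209*(-64 - 2)/64 = (2209/64)*(-66) = -72897/32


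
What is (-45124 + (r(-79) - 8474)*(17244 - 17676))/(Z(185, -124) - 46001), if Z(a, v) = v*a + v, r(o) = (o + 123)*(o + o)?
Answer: -6618908/69065 ≈ -95.836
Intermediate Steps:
r(o) = 2*o*(123 + o) (r(o) = (123 + o)*(2*o) = 2*o*(123 + o))
Z(a, v) = v + a*v (Z(a, v) = a*v + v = v + a*v)
(-45124 + (r(-79) - 8474)*(17244 - 17676))/(Z(185, -124) - 46001) = (-45124 + (2*(-79)*(123 - 79) - 8474)*(17244 - 17676))/(-124*(1 + 185) - 46001) = (-45124 + (2*(-79)*44 - 8474)*(-432))/(-124*186 - 46001) = (-45124 + (-6952 - 8474)*(-432))/(-23064 - 46001) = (-45124 - 15426*(-432))/(-69065) = (-45124 + 6664032)*(-1/69065) = 6618908*(-1/69065) = -6618908/69065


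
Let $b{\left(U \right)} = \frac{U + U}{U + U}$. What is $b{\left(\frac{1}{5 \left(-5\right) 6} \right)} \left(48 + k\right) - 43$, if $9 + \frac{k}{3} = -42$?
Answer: $-148$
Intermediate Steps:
$k = -153$ ($k = -27 + 3 \left(-42\right) = -27 - 126 = -153$)
$b{\left(U \right)} = 1$ ($b{\left(U \right)} = \frac{2 U}{2 U} = 2 U \frac{1}{2 U} = 1$)
$b{\left(\frac{1}{5 \left(-5\right) 6} \right)} \left(48 + k\right) - 43 = 1 \left(48 - 153\right) - 43 = 1 \left(-105\right) - 43 = -105 - 43 = -148$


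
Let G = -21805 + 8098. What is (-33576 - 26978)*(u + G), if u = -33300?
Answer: 2846461878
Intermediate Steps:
G = -13707
(-33576 - 26978)*(u + G) = (-33576 - 26978)*(-33300 - 13707) = -60554*(-47007) = 2846461878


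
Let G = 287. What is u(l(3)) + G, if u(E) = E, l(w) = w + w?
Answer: 293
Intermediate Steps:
l(w) = 2*w
u(l(3)) + G = 2*3 + 287 = 6 + 287 = 293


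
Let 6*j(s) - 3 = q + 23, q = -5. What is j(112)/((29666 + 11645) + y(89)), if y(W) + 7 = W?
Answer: 7/82786 ≈ 8.4555e-5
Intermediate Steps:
y(W) = -7 + W
j(s) = 7/2 (j(s) = ½ + (-5 + 23)/6 = ½ + (⅙)*18 = ½ + 3 = 7/2)
j(112)/((29666 + 11645) + y(89)) = 7/(2*((29666 + 11645) + (-7 + 89))) = 7/(2*(41311 + 82)) = (7/2)/41393 = (7/2)*(1/41393) = 7/82786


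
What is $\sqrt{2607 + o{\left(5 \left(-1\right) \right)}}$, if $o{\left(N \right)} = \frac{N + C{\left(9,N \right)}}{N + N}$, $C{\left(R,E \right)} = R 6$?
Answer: $\frac{\sqrt{260210}}{10} \approx 51.011$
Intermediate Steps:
$C{\left(R,E \right)} = 6 R$
$o{\left(N \right)} = \frac{54 + N}{2 N}$ ($o{\left(N \right)} = \frac{N + 6 \cdot 9}{N + N} = \frac{N + 54}{2 N} = \left(54 + N\right) \frac{1}{2 N} = \frac{54 + N}{2 N}$)
$\sqrt{2607 + o{\left(5 \left(-1\right) \right)}} = \sqrt{2607 + \frac{54 + 5 \left(-1\right)}{2 \cdot 5 \left(-1\right)}} = \sqrt{2607 + \frac{54 - 5}{2 \left(-5\right)}} = \sqrt{2607 + \frac{1}{2} \left(- \frac{1}{5}\right) 49} = \sqrt{2607 - \frac{49}{10}} = \sqrt{\frac{26021}{10}} = \frac{\sqrt{260210}}{10}$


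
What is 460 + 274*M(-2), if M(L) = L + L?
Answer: -636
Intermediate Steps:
M(L) = 2*L
460 + 274*M(-2) = 460 + 274*(2*(-2)) = 460 + 274*(-4) = 460 - 1096 = -636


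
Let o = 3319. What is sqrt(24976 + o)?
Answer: sqrt(28295) ≈ 168.21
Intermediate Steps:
sqrt(24976 + o) = sqrt(24976 + 3319) = sqrt(28295)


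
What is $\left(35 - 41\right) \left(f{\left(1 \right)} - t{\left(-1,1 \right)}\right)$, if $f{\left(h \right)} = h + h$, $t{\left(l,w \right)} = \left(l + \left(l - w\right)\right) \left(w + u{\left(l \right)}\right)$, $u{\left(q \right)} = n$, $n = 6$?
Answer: $-138$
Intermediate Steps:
$u{\left(q \right)} = 6$
$t{\left(l,w \right)} = \left(6 + w\right) \left(- w + 2 l\right)$ ($t{\left(l,w \right)} = \left(l + \left(l - w\right)\right) \left(w + 6\right) = \left(- w + 2 l\right) \left(6 + w\right) = \left(6 + w\right) \left(- w + 2 l\right)$)
$f{\left(h \right)} = 2 h$
$\left(35 - 41\right) \left(f{\left(1 \right)} - t{\left(-1,1 \right)}\right) = \left(35 - 41\right) \left(2 \cdot 1 - \left(- 1^{2} - 6 + 12 \left(-1\right) + 2 \left(-1\right) 1\right)\right) = - 6 \left(2 - \left(\left(-1\right) 1 - 6 - 12 - 2\right)\right) = - 6 \left(2 - \left(-1 - 6 - 12 - 2\right)\right) = - 6 \left(2 - -21\right) = - 6 \left(2 + 21\right) = \left(-6\right) 23 = -138$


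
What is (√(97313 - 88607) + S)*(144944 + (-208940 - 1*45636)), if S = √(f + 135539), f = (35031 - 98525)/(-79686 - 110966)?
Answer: -109632*√8706 - 54816*√1231652191517286/47663 ≈ -5.0591e+7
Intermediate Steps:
f = 31747/95326 (f = -63494/(-190652) = -63494*(-1/190652) = 31747/95326 ≈ 0.33304)
S = √1231652191517286/95326 (S = √(31747/95326 + 135539) = √(12920422461/95326) = √1231652191517286/95326 ≈ 368.16)
(√(97313 - 88607) + S)*(144944 + (-208940 - 1*45636)) = (√(97313 - 88607) + √1231652191517286/95326)*(144944 + (-208940 - 1*45636)) = (√8706 + √1231652191517286/95326)*(144944 + (-208940 - 45636)) = (√8706 + √1231652191517286/95326)*(144944 - 254576) = (√8706 + √1231652191517286/95326)*(-109632) = -109632*√8706 - 54816*√1231652191517286/47663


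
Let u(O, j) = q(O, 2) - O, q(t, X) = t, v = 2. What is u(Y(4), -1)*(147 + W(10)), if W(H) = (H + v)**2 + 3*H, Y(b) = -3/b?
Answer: 0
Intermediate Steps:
u(O, j) = 0 (u(O, j) = O - O = 0)
W(H) = (2 + H)**2 + 3*H (W(H) = (H + 2)**2 + 3*H = (2 + H)**2 + 3*H)
u(Y(4), -1)*(147 + W(10)) = 0*(147 + ((2 + 10)**2 + 3*10)) = 0*(147 + (12**2 + 30)) = 0*(147 + (144 + 30)) = 0*(147 + 174) = 0*321 = 0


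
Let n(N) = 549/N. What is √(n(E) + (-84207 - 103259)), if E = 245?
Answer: I*√229643105/35 ≈ 432.97*I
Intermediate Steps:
√(n(E) + (-84207 - 103259)) = √(549/245 + (-84207 - 103259)) = √(549*(1/245) - 187466) = √(549/245 - 187466) = √(-45928621/245) = I*√229643105/35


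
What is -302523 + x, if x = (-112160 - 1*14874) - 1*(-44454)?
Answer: -385103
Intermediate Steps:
x = -82580 (x = (-112160 - 14874) + 44454 = -127034 + 44454 = -82580)
-302523 + x = -302523 - 82580 = -385103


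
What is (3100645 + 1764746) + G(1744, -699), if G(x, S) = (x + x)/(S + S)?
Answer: 3400906565/699 ≈ 4.8654e+6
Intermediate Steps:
G(x, S) = x/S (G(x, S) = (2*x)/((2*S)) = (2*x)*(1/(2*S)) = x/S)
(3100645 + 1764746) + G(1744, -699) = (3100645 + 1764746) + 1744/(-699) = 4865391 + 1744*(-1/699) = 4865391 - 1744/699 = 3400906565/699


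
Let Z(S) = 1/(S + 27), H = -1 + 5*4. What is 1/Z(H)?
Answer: 46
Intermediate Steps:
H = 19 (H = -1 + 20 = 19)
Z(S) = 1/(27 + S)
1/Z(H) = 1/(1/(27 + 19)) = 1/(1/46) = 46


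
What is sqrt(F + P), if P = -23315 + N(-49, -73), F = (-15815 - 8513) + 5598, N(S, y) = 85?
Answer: 2*I*sqrt(10490) ≈ 204.84*I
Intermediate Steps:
F = -18730 (F = -24328 + 5598 = -18730)
P = -23230 (P = -23315 + 85 = -23230)
sqrt(F + P) = sqrt(-18730 - 23230) = sqrt(-41960) = 2*I*sqrt(10490)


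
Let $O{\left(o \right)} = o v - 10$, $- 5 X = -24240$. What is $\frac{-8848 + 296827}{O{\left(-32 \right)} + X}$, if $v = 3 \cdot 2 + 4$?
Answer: $\frac{95993}{1506} \approx 63.74$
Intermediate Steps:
$X = 4848$ ($X = \left(- \frac{1}{5}\right) \left(-24240\right) = 4848$)
$v = 10$ ($v = 6 + 4 = 10$)
$O{\left(o \right)} = -10 + 10 o$ ($O{\left(o \right)} = o 10 - 10 = 10 o - 10 = -10 + 10 o$)
$\frac{-8848 + 296827}{O{\left(-32 \right)} + X} = \frac{-8848 + 296827}{\left(-10 + 10 \left(-32\right)\right) + 4848} = \frac{287979}{\left(-10 - 320\right) + 4848} = \frac{287979}{-330 + 4848} = \frac{287979}{4518} = 287979 \cdot \frac{1}{4518} = \frac{95993}{1506}$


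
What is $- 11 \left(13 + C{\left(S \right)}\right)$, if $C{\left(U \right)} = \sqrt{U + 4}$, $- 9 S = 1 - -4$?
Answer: $-143 - \frac{11 \sqrt{31}}{3} \approx -163.42$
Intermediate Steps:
$S = - \frac{5}{9}$ ($S = - \frac{1 - -4}{9} = - \frac{1 + 4}{9} = \left(- \frac{1}{9}\right) 5 = - \frac{5}{9} \approx -0.55556$)
$C{\left(U \right)} = \sqrt{4 + U}$
$- 11 \left(13 + C{\left(S \right)}\right) = - 11 \left(13 + \sqrt{4 - \frac{5}{9}}\right) = - 11 \left(13 + \sqrt{\frac{31}{9}}\right) = - 11 \left(13 + \frac{\sqrt{31}}{3}\right) = -143 - \frac{11 \sqrt{31}}{3}$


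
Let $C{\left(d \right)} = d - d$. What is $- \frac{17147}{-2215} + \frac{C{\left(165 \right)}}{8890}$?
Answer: $\frac{17147}{2215} \approx 7.7413$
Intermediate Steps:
$C{\left(d \right)} = 0$
$- \frac{17147}{-2215} + \frac{C{\left(165 \right)}}{8890} = - \frac{17147}{-2215} + \frac{0}{8890} = \left(-17147\right) \left(- \frac{1}{2215}\right) + 0 \cdot \frac{1}{8890} = \frac{17147}{2215} + 0 = \frac{17147}{2215}$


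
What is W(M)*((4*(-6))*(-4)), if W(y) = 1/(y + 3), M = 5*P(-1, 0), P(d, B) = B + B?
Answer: 32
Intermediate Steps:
P(d, B) = 2*B
M = 0 (M = 5*(2*0) = 5*0 = 0)
W(y) = 1/(3 + y)
W(M)*((4*(-6))*(-4)) = ((4*(-6))*(-4))/(3 + 0) = (-24*(-4))/3 = (1/3)*96 = 32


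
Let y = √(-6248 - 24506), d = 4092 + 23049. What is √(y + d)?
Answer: √(27141 + I*√30754) ≈ 164.75 + 0.5322*I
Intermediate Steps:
d = 27141
y = I*√30754 (y = √(-30754) = I*√30754 ≈ 175.37*I)
√(y + d) = √(I*√30754 + 27141) = √(27141 + I*√30754)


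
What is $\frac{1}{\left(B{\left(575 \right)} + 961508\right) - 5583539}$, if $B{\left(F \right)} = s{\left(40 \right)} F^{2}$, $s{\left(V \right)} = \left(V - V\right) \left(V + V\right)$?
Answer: $- \frac{1}{4622031} \approx -2.1636 \cdot 10^{-7}$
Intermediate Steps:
$s{\left(V \right)} = 0$ ($s{\left(V \right)} = 0 \cdot 2 V = 0$)
$B{\left(F \right)} = 0$ ($B{\left(F \right)} = 0 F^{2} = 0$)
$\frac{1}{\left(B{\left(575 \right)} + 961508\right) - 5583539} = \frac{1}{\left(0 + 961508\right) - 5583539} = \frac{1}{961508 - 5583539} = \frac{1}{-4622031} = - \frac{1}{4622031}$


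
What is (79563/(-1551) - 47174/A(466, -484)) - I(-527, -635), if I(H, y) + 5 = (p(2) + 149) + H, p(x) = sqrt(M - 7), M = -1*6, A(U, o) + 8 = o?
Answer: 4943729/11562 - I*sqrt(13) ≈ 427.58 - 3.6056*I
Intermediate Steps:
A(U, o) = -8 + o
M = -6
p(x) = I*sqrt(13) (p(x) = sqrt(-6 - 7) = sqrt(-13) = I*sqrt(13))
I(H, y) = 144 + H + I*sqrt(13) (I(H, y) = -5 + ((I*sqrt(13) + 149) + H) = -5 + ((149 + I*sqrt(13)) + H) = -5 + (149 + H + I*sqrt(13)) = 144 + H + I*sqrt(13))
(79563/(-1551) - 47174/A(466, -484)) - I(-527, -635) = (79563/(-1551) - 47174/(-8 - 484)) - (144 - 527 + I*sqrt(13)) = (79563*(-1/1551) - 47174/(-492)) - (-383 + I*sqrt(13)) = (-2411/47 - 47174*(-1/492)) + (383 - I*sqrt(13)) = (-2411/47 + 23587/246) + (383 - I*sqrt(13)) = 515483/11562 + (383 - I*sqrt(13)) = 4943729/11562 - I*sqrt(13)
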